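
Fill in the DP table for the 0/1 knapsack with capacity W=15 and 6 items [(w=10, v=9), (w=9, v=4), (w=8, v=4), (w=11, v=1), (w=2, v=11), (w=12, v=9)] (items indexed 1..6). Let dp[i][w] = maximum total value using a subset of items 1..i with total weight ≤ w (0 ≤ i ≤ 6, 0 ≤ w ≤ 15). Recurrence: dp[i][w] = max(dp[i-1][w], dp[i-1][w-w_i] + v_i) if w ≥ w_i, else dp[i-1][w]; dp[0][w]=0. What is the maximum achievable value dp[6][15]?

i\w   0   1   2   3   4   5   6   7   8   9  10  11  12  13  14  15
  0   0   0   0   0   0   0   0   0   0   0   0   0   0   0   0   0
  1   0   0   0   0   0   0   0   0   0   0   9   9   9   9   9   9
  2   0   0   0   0   0   0   0   0   0   4   9   9   9   9   9   9
  3   0   0   0   0   0   0   0   0   4   4   9   9   9   9   9   9
  4   0   0   0   0   0   0   0   0   4   4   9   9   9   9   9   9
  5   0   0  11  11  11  11  11  11  11  11  15  15  20  20  20  20
  6   0   0  11  11  11  11  11  11  11  11  15  15  20  20  20  20

20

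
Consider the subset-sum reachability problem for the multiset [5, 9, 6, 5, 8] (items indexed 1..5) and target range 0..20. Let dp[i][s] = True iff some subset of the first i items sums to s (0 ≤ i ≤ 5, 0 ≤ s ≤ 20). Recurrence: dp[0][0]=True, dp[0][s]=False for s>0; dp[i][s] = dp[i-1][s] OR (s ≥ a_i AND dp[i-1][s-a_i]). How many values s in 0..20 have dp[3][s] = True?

8

i\s   0   1   2   3   4   5   6   7   8   9  10  11  12  13  14  15  16  17  18  19  20
  0   T   F   F   F   F   F   F   F   F   F   F   F   F   F   F   F   F   F   F   F   F
  1   T   F   F   F   F   T   F   F   F   F   F   F   F   F   F   F   F   F   F   F   F
  2   T   F   F   F   F   T   F   F   F   T   F   F   F   F   T   F   F   F   F   F   F
  3   T   F   F   F   F   T   T   F   F   T   F   T   F   F   T   T   F   F   F   F   T
  4   T   F   F   F   F   T   T   F   F   T   T   T   F   F   T   T   T   F   F   T   T
  5   T   F   F   F   F   T   T   F   T   T   T   T   F   T   T   T   T   T   T   T   T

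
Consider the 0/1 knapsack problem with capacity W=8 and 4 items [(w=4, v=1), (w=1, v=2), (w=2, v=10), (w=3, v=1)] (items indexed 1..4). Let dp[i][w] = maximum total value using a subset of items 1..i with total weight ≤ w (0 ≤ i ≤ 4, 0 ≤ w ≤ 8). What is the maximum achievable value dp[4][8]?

13

i\w   0   1   2   3   4   5   6   7   8
  0   0   0   0   0   0   0   0   0   0
  1   0   0   0   0   1   1   1   1   1
  2   0   2   2   2   2   3   3   3   3
  3   0   2  10  12  12  12  12  13  13
  4   0   2  10  12  12  12  13  13  13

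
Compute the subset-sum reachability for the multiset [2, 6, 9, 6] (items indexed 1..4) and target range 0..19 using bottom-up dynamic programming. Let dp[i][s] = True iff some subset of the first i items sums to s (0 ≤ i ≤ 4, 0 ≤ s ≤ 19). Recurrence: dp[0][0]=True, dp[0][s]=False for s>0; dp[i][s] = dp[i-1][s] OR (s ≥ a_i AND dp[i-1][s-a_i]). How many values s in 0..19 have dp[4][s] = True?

10

i\s   0   1   2   3   4   5   6   7   8   9  10  11  12  13  14  15  16  17  18  19
  0   T   F   F   F   F   F   F   F   F   F   F   F   F   F   F   F   F   F   F   F
  1   T   F   T   F   F   F   F   F   F   F   F   F   F   F   F   F   F   F   F   F
  2   T   F   T   F   F   F   T   F   T   F   F   F   F   F   F   F   F   F   F   F
  3   T   F   T   F   F   F   T   F   T   T   F   T   F   F   F   T   F   T   F   F
  4   T   F   T   F   F   F   T   F   T   T   F   T   T   F   T   T   F   T   F   F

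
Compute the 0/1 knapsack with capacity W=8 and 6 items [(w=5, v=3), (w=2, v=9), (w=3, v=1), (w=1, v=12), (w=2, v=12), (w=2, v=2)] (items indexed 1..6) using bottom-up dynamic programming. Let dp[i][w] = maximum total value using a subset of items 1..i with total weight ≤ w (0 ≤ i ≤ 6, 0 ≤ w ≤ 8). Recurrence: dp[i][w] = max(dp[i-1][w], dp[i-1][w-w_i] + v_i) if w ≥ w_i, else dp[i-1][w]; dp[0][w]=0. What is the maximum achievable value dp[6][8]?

i\w   0   1   2   3   4   5   6   7   8
  0   0   0   0   0   0   0   0   0   0
  1   0   0   0   0   0   3   3   3   3
  2   0   0   9   9   9   9   9  12  12
  3   0   0   9   9   9  10  10  12  12
  4   0  12  12  21  21  21  22  22  24
  5   0  12  12  24  24  33  33  33  34
  6   0  12  12  24  24  33  33  35  35

35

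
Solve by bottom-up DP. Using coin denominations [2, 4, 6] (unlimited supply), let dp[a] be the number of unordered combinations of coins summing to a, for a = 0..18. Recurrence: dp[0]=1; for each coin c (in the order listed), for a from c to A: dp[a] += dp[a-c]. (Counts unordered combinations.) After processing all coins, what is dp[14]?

after  coin     0     1     2     3     4     5     6     7     8     9    10    11    12    13    14    15    16    17    18
          2     1     0     1     0     1     0     1     0     1     0     1     0     1     0     1     0     1     0     1
          4     1     0     1     0     2     0     2     0     3     0     3     0     4     0     4     0     5     0     5
          6     1     0     1     0     2     0     3     0     4     0     5     0     7     0     8     0    10     0    12

8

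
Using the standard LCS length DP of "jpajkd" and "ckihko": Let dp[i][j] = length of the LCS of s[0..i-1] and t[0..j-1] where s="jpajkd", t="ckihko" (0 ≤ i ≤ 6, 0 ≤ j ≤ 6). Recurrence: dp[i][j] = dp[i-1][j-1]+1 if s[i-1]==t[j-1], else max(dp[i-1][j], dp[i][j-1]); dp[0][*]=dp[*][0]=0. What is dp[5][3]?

   ''  c  k  i  h  k  o
''  0  0  0  0  0  0  0
 j  0  0  0  0  0  0  0
 p  0  0  0  0  0  0  0
 a  0  0  0  0  0  0  0
 j  0  0  0  0  0  0  0
 k  0  0  1  1  1  1  1
 d  0  0  1  1  1  1  1

1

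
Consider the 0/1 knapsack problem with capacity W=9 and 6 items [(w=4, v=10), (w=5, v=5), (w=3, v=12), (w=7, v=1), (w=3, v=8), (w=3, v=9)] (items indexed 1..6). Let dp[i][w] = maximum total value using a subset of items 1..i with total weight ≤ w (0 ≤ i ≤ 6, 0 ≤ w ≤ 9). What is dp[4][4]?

12

i\w   0   1   2   3   4   5   6   7   8   9
  0   0   0   0   0   0   0   0   0   0   0
  1   0   0   0   0  10  10  10  10  10  10
  2   0   0   0   0  10  10  10  10  10  15
  3   0   0   0  12  12  12  12  22  22  22
  4   0   0   0  12  12  12  12  22  22  22
  5   0   0   0  12  12  12  20  22  22  22
  6   0   0   0  12  12  12  21  22  22  29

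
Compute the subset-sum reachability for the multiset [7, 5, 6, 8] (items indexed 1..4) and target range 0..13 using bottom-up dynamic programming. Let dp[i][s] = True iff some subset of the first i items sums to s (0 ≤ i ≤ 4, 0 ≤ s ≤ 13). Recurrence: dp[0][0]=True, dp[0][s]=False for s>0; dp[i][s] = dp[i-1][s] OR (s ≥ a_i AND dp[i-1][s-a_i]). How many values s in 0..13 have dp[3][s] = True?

7

i\s   0   1   2   3   4   5   6   7   8   9  10  11  12  13
  0   T   F   F   F   F   F   F   F   F   F   F   F   F   F
  1   T   F   F   F   F   F   F   T   F   F   F   F   F   F
  2   T   F   F   F   F   T   F   T   F   F   F   F   T   F
  3   T   F   F   F   F   T   T   T   F   F   F   T   T   T
  4   T   F   F   F   F   T   T   T   T   F   F   T   T   T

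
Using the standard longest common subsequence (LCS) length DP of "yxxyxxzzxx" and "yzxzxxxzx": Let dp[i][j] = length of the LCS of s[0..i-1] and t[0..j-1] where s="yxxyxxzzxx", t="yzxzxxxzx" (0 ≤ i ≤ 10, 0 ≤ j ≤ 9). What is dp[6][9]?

   ''  y  z  x  z  x  x  x  z  x
''  0  0  0  0  0  0  0  0  0  0
 y  0  1  1  1  1  1  1  1  1  1
 x  0  1  1  2  2  2  2  2  2  2
 x  0  1  1  2  2  3  3  3  3  3
 y  0  1  1  2  2  3  3  3  3  3
 x  0  1  1  2  2  3  4  4  4  4
 x  0  1  1  2  2  3  4  5  5  5
 z  0  1  2  2  3  3  4  5  6  6
 z  0  1  2  2  3  3  4  5  6  6
 x  0  1  2  3  3  4  4  5  6  7
 x  0  1  2  3  3  4  5  5  6  7

5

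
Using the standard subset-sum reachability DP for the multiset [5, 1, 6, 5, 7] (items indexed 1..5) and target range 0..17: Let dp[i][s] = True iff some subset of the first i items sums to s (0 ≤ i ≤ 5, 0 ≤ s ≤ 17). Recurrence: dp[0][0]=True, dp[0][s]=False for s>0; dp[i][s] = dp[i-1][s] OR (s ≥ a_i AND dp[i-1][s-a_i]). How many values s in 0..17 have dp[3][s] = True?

i\s   0   1   2   3   4   5   6   7   8   9  10  11  12  13  14  15  16  17
  0   T   F   F   F   F   F   F   F   F   F   F   F   F   F   F   F   F   F
  1   T   F   F   F   F   T   F   F   F   F   F   F   F   F   F   F   F   F
  2   T   T   F   F   F   T   T   F   F   F   F   F   F   F   F   F   F   F
  3   T   T   F   F   F   T   T   T   F   F   F   T   T   F   F   F   F   F
  4   T   T   F   F   F   T   T   T   F   F   T   T   T   F   F   F   T   T
  5   T   T   F   F   F   T   T   T   T   F   T   T   T   T   T   F   T   T

7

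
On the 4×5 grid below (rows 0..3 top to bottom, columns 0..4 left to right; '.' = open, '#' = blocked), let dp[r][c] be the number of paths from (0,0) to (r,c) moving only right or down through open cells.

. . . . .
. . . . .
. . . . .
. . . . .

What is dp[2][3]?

r\c   0   1   2   3   4
  0   1   1   1   1   1
  1   1   2   3   4   5
  2   1   3   6  10  15
  3   1   4  10  20  35

10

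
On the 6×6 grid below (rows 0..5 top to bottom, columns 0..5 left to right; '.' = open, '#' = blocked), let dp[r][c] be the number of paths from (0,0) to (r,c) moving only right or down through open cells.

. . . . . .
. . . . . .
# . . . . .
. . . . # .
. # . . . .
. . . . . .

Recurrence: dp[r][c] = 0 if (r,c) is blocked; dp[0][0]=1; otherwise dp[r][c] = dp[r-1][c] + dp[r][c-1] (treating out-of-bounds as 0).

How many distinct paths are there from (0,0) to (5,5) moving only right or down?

96

r\c   0   1   2   3   4   5
  0   1   1   1   1   1   1
  1   1   2   3   4   5   6
  2   0   2   5   9  14  20
  3   0   2   7  16   0  20
  4   0   0   7  23  23  43
  5   0   0   7  30  53  96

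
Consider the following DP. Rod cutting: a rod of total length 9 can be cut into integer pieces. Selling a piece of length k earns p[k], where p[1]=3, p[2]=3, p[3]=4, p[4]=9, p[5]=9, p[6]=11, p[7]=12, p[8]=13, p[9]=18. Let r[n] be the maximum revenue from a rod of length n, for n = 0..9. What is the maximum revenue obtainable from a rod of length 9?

   n    0    1    2    3    4    5    6    7    8    9
r[n]    0    3    6    9   12   15   18   21   24   27

27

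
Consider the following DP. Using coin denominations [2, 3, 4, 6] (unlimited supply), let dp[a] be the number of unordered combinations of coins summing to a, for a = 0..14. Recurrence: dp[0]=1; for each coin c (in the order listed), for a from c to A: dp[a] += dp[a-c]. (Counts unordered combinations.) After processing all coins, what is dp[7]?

after  coin     0     1     2     3     4     5     6     7     8     9    10    11    12    13    14
          2     1     0     1     0     1     0     1     0     1     0     1     0     1     0     1
          3     1     0     1     1     1     1     2     1     2     2     2     2     3     2     3
          4     1     0     1     1     2     1     3     2     4     3     5     4     7     5     8
          6     1     0     1     1     2     1     4     2     5     4     7     5    11     7    13

2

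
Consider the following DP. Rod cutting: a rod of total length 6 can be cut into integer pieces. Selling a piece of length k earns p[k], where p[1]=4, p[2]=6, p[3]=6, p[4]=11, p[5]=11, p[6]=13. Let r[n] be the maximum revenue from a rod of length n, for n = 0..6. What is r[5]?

   n    0    1    2    3    4    5    6
r[n]    0    4    8   12   16   20   24

20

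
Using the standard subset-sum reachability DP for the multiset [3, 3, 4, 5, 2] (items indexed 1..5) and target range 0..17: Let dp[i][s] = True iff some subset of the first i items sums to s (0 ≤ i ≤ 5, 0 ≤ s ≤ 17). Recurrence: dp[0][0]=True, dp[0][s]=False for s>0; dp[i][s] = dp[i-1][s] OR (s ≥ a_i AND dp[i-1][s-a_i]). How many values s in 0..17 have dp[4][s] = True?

i\s   0   1   2   3   4   5   6   7   8   9  10  11  12  13  14  15  16  17
  0   T   F   F   F   F   F   F   F   F   F   F   F   F   F   F   F   F   F
  1   T   F   F   T   F   F   F   F   F   F   F   F   F   F   F   F   F   F
  2   T   F   F   T   F   F   T   F   F   F   F   F   F   F   F   F   F   F
  3   T   F   F   T   T   F   T   T   F   F   T   F   F   F   F   F   F   F
  4   T   F   F   T   T   T   T   T   T   T   T   T   T   F   F   T   F   F
  5   T   F   T   T   T   T   T   T   T   T   T   T   T   T   T   T   F   T

12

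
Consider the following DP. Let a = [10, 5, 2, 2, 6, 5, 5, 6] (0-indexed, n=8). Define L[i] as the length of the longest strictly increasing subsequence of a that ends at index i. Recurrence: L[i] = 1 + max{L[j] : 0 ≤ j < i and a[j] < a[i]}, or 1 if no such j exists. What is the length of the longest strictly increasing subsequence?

   i    0    1    2    3    4    5    6    7
a[i]   10    5    2    2    6    5    5    6
L[i]    1    1    1    1    2    2    2    3

3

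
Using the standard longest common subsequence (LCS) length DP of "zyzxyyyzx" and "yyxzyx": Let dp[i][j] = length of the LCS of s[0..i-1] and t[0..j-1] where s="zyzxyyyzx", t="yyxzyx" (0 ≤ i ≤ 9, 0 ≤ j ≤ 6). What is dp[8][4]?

   ''  y  y  x  z  y  x
''  0  0  0  0  0  0  0
 z  0  0  0  0  1  1  1
 y  0  1  1  1  1  2  2
 z  0  1  1  1  2  2  2
 x  0  1  1  2  2  2  3
 y  0  1  2  2  2  3  3
 y  0  1  2  2  2  3  3
 y  0  1  2  2  2  3  3
 z  0  1  2  2  3  3  3
 x  0  1  2  3  3  3  4

3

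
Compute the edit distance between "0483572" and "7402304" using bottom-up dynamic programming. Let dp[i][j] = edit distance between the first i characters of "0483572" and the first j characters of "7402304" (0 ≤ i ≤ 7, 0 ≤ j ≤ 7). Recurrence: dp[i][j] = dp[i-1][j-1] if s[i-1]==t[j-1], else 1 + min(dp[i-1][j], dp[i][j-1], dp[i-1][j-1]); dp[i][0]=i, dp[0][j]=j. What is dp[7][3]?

   ''  7  4  0  2  3  0  4
''  0  1  2  3  4  5  6  7
 0  1  1  2  2  3  4  5  6
 4  2  2  1  2  3  4  5  5
 8  3  3  2  2  3  4  5  6
 3  4  4  3  3  3  3  4  5
 5  5  5  4  4  4  4  4  5
 7  6  5  5  5  5  5  5  5
 2  7  6  6  6  5  6  6  6

6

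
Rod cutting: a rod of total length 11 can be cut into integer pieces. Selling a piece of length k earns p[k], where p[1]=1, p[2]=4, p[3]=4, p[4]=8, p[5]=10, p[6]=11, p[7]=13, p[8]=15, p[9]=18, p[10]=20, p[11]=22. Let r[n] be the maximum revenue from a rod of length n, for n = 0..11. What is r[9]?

18

   n    0    1    2    3    4    5    6    7    8    9   10   11
r[n]    0    1    4    5    8   10   12   14   16   18   20   22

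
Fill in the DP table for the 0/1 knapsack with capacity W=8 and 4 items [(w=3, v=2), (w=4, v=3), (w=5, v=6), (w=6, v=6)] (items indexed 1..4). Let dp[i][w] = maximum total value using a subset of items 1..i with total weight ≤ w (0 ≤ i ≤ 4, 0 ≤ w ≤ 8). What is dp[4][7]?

i\w   0   1   2   3   4   5   6   7   8
  0   0   0   0   0   0   0   0   0   0
  1   0   0   0   2   2   2   2   2   2
  2   0   0   0   2   3   3   3   5   5
  3   0   0   0   2   3   6   6   6   8
  4   0   0   0   2   3   6   6   6   8

6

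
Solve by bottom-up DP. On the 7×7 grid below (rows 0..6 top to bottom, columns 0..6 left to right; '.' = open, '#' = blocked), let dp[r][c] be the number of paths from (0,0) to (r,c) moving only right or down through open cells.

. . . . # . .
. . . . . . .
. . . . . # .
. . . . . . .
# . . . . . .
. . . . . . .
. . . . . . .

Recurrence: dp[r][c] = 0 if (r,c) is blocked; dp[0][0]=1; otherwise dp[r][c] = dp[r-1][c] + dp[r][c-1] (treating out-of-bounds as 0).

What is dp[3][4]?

34

r\c   0   1   2   3   4   5   6
  0   1   1   1   1   0   0   0
  1   1   2   3   4   4   4   4
  2   1   3   6  10  14   0   4
  3   1   4  10  20  34  34  38
  4   0   4  14  34  68 102 140
  5   0   4  18  52 120 222 362
  6   0   4  22  74 194 416 778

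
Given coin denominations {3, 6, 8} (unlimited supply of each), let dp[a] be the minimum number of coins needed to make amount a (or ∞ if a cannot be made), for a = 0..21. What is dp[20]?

3

 a  0  1  2  3  4  5  6  7  8  9 10 11 12 13 14 15 16 17 18 19 20 21
dp  0  -  -  1  -  -  1  -  1  2  -  2  2  -  2  3  2  3  3  3  3  4
(- denotes ∞ / unreachable)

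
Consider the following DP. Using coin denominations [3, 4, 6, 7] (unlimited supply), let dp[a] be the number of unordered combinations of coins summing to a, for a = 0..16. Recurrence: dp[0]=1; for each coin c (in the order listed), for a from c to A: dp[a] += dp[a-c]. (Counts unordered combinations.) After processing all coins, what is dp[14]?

after  coin     0     1     2     3     4     5     6     7     8     9    10    11    12    13    14    15    16
          3     1     0     0     1     0     0     1     0     0     1     0     0     1     0     0     1     0
          4     1     0     0     1     1     0     1     1     1     1     1     1     2     1     1     2     2
          6     1     0     0     1     1     0     2     1     1     2     2     1     4     2     2     4     4
          7     1     0     0     1     1     0     2     2     1     2     3     2     4     4     4     5     6

4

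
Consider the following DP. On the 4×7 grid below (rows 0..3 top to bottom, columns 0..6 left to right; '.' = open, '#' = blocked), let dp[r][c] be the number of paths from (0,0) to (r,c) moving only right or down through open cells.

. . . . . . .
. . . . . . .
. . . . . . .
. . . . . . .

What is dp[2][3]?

r\c   0   1   2   3   4   5   6
  0   1   1   1   1   1   1   1
  1   1   2   3   4   5   6   7
  2   1   3   6  10  15  21  28
  3   1   4  10  20  35  56  84

10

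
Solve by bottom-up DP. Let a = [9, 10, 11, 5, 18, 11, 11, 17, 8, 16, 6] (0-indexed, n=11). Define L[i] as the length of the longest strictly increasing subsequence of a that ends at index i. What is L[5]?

   i    0    1    2    3    4    5    6    7    8    9   10
a[i]    9   10   11    5   18   11   11   17    8   16    6
L[i]    1    2    3    1    4    3    3    4    2    4    2

3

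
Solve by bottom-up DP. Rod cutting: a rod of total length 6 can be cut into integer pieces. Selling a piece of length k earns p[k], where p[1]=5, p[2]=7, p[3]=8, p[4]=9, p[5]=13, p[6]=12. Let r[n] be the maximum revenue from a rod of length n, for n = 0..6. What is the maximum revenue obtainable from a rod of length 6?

   n    0    1    2    3    4    5    6
r[n]    0    5   10   15   20   25   30

30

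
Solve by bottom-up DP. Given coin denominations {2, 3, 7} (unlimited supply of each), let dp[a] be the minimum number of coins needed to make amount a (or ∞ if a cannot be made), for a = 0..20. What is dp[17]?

3

 a  0  1  2  3  4  5  6  7  8  9 10 11 12 13 14 15 16 17 18 19 20
dp  0  -  1  1  2  2  2  1  3  2  2  3  3  3  2  4  3  3  4  4  4
(- denotes ∞ / unreachable)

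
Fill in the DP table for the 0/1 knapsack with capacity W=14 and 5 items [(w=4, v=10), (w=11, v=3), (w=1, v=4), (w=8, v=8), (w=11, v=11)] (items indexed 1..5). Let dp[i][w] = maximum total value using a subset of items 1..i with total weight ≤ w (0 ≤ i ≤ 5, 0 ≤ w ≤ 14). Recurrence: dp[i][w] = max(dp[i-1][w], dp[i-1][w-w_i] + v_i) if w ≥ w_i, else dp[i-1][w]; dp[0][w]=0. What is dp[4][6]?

14

i\w   0   1   2   3   4   5   6   7   8   9  10  11  12  13  14
  0   0   0   0   0   0   0   0   0   0   0   0   0   0   0   0
  1   0   0   0   0  10  10  10  10  10  10  10  10  10  10  10
  2   0   0   0   0  10  10  10  10  10  10  10  10  10  10  10
  3   0   4   4   4  10  14  14  14  14  14  14  14  14  14  14
  4   0   4   4   4  10  14  14  14  14  14  14  14  18  22  22
  5   0   4   4   4  10  14  14  14  14  14  14  14  18  22  22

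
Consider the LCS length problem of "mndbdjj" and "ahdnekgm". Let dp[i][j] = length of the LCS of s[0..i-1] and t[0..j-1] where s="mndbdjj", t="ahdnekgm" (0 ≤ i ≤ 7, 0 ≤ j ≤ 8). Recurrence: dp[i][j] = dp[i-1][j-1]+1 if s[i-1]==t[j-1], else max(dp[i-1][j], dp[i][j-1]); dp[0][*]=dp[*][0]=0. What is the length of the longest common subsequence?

   ''  a  h  d  n  e  k  g  m
''  0  0  0  0  0  0  0  0  0
 m  0  0  0  0  0  0  0  0  1
 n  0  0  0  0  1  1  1  1  1
 d  0  0  0  1  1  1  1  1  1
 b  0  0  0  1  1  1  1  1  1
 d  0  0  0  1  1  1  1  1  1
 j  0  0  0  1  1  1  1  1  1
 j  0  0  0  1  1  1  1  1  1

1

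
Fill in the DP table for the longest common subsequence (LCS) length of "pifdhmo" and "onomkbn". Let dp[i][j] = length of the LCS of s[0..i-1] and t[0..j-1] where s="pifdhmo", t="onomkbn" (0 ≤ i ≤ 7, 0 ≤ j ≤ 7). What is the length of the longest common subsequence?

   ''  o  n  o  m  k  b  n
''  0  0  0  0  0  0  0  0
 p  0  0  0  0  0  0  0  0
 i  0  0  0  0  0  0  0  0
 f  0  0  0  0  0  0  0  0
 d  0  0  0  0  0  0  0  0
 h  0  0  0  0  0  0  0  0
 m  0  0  0  0  1  1  1  1
 o  0  1  1  1  1  1  1  1

1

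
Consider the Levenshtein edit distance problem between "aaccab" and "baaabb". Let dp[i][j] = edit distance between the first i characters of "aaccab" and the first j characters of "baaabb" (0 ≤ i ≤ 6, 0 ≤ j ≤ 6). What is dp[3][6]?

   ''  b  a  a  a  b  b
''  0  1  2  3  4  5  6
 a  1  1  1  2  3  4  5
 a  2  2  1  1  2  3  4
 c  3  3  2  2  2  3  4
 c  4  4  3  3  3  3  4
 a  5  5  4  3  3  4  4
 b  6  5  5  4  4  3  4

4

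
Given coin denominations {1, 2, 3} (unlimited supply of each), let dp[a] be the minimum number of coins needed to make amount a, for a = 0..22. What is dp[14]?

5

 a  0  1  2  3  4  5  6  7  8  9 10 11 12 13 14 15 16 17 18 19 20 21 22
dp  0  1  1  1  2  2  2  3  3  3  4  4  4  5  5  5  6  6  6  7  7  7  8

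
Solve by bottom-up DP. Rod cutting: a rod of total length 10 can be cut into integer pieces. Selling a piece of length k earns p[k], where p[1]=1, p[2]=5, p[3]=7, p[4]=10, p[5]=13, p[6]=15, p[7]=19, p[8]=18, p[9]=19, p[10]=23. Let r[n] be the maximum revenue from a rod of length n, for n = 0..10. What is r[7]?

19

   n    0    1    2    3    4    5    6    7    8    9   10
r[n]    0    1    5    7   10   13   15   19   20   24   26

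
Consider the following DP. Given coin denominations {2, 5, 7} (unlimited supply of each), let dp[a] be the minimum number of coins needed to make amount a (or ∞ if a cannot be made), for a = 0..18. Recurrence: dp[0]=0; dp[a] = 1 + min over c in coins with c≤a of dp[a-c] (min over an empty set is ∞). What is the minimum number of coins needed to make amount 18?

4

 a  0  1  2  3  4  5  6  7  8  9 10 11 12 13 14 15 16 17 18
dp  0  -  1  -  2  1  3  1  4  2  2  3  2  4  2  3  3  3  4
(- denotes ∞ / unreachable)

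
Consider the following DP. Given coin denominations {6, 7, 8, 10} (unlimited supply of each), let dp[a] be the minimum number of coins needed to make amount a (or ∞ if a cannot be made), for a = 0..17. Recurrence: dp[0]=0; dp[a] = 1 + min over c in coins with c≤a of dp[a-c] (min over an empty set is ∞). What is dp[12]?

2

 a  0  1  2  3  4  5  6  7  8  9 10 11 12 13 14 15 16 17
dp  0  -  -  -  -  -  1  1  1  -  1  -  2  2  2  2  2  2
(- denotes ∞ / unreachable)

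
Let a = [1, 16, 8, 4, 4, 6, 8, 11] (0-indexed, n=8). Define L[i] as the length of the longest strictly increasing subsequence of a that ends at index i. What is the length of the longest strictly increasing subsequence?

5

   i    0    1    2    3    4    5    6    7
a[i]    1   16    8    4    4    6    8   11
L[i]    1    2    2    2    2    3    4    5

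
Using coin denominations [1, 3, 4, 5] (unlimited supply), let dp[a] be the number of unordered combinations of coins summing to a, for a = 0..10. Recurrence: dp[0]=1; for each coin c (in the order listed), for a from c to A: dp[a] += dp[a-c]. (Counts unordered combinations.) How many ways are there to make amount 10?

12

after  coin     0     1     2     3     4     5     6     7     8     9    10
          1     1     1     1     1     1     1     1     1     1     1     1
          3     1     1     1     2     2     2     3     3     3     4     4
          4     1     1     1     2     3     3     4     5     6     7     8
          5     1     1     1     2     3     4     5     6     8    10    12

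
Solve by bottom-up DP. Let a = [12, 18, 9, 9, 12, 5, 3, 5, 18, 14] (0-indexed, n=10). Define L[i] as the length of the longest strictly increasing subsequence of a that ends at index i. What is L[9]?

3

   i    0    1    2    3    4    5    6    7    8    9
a[i]   12   18    9    9   12    5    3    5   18   14
L[i]    1    2    1    1    2    1    1    2    3    3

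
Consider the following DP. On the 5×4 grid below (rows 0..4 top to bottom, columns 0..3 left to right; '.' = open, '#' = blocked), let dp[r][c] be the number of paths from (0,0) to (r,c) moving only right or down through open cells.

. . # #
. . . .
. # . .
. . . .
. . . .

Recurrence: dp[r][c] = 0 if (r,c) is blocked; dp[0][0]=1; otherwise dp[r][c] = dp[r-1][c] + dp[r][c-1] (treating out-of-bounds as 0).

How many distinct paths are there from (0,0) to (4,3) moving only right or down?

r\c   0   1   2   3
  0   1   1   0   0
  1   1   2   2   2
  2   1   0   2   4
  3   1   1   3   7
  4   1   2   5  12

12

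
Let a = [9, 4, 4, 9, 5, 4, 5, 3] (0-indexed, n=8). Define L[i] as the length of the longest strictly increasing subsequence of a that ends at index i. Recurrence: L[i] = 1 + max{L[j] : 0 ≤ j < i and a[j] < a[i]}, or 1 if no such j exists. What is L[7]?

   i    0    1    2    3    4    5    6    7
a[i]    9    4    4    9    5    4    5    3
L[i]    1    1    1    2    2    1    2    1

1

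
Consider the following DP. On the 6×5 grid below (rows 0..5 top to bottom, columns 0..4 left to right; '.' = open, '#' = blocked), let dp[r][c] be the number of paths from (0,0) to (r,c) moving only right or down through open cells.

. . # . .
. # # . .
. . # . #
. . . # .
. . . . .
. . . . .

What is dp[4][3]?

r\c   0   1   2   3   4
  0   1   1   0   0   0
  1   1   0   0   0   0
  2   1   1   0   0   0
  3   1   2   2   0   0
  4   1   3   5   5   5
  5   1   4   9  14  19

5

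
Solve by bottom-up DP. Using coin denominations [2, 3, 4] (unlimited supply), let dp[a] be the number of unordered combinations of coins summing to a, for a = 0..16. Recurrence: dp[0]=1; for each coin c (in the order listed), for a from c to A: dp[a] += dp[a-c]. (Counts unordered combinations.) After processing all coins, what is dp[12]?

7

after  coin     0     1     2     3     4     5     6     7     8     9    10    11    12    13    14    15    16
          2     1     0     1     0     1     0     1     0     1     0     1     0     1     0     1     0     1
          3     1     0     1     1     1     1     2     1     2     2     2     2     3     2     3     3     3
          4     1     0     1     1     2     1     3     2     4     3     5     4     7     5     8     7    10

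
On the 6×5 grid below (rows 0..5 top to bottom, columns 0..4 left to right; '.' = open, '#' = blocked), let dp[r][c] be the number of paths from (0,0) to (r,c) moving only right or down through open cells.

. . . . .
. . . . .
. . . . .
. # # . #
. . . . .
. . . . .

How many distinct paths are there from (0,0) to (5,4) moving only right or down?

25

r\c   0   1   2   3   4
  0   1   1   1   1   1
  1   1   2   3   4   5
  2   1   3   6  10  15
  3   1   0   0  10   0
  4   1   1   1  11  11
  5   1   2   3  14  25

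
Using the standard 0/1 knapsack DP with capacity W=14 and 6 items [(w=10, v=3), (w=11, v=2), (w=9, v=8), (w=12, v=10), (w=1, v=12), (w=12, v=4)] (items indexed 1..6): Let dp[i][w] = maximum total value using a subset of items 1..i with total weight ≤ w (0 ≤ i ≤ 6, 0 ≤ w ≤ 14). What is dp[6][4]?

12

i\w   0   1   2   3   4   5   6   7   8   9  10  11  12  13  14
  0   0   0   0   0   0   0   0   0   0   0   0   0   0   0   0
  1   0   0   0   0   0   0   0   0   0   0   3   3   3   3   3
  2   0   0   0   0   0   0   0   0   0   0   3   3   3   3   3
  3   0   0   0   0   0   0   0   0   0   8   8   8   8   8   8
  4   0   0   0   0   0   0   0   0   0   8   8   8  10  10  10
  5   0  12  12  12  12  12  12  12  12  12  20  20  20  22  22
  6   0  12  12  12  12  12  12  12  12  12  20  20  20  22  22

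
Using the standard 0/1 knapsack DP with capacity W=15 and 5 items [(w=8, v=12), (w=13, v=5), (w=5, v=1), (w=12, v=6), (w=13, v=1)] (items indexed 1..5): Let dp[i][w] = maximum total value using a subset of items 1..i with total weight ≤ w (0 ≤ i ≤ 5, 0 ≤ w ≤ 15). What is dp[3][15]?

i\w   0   1   2   3   4   5   6   7   8   9  10  11  12  13  14  15
  0   0   0   0   0   0   0   0   0   0   0   0   0   0   0   0   0
  1   0   0   0   0   0   0   0   0  12  12  12  12  12  12  12  12
  2   0   0   0   0   0   0   0   0  12  12  12  12  12  12  12  12
  3   0   0   0   0   0   1   1   1  12  12  12  12  12  13  13  13
  4   0   0   0   0   0   1   1   1  12  12  12  12  12  13  13  13
  5   0   0   0   0   0   1   1   1  12  12  12  12  12  13  13  13

13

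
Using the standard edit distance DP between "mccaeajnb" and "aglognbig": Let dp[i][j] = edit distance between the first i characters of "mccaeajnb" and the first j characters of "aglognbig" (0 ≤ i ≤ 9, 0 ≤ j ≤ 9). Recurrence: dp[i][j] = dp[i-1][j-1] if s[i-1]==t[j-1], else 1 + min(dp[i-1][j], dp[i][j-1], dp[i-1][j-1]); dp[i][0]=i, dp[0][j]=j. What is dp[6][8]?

   ''  a  g  l  o  g  n  b  i  g
''  0  1  2  3  4  5  6  7  8  9
 m  1  1  2  3  4  5  6  7  8  9
 c  2  2  2  3  4  5  6  7  8  9
 c  3  3  3  3  4  5  6  7  8  9
 a  4  3  4  4  4  5  6  7  8  9
 e  5  4  4  5  5  5  6  7  8  9
 a  6  5  5  5  6  6  6  7  8  9
 j  7  6  6  6  6  7  7  7  8  9
 n  8  7  7  7  7  7  7  8  8  9
 b  9  8  8  8  8  8  8  7  8  9

8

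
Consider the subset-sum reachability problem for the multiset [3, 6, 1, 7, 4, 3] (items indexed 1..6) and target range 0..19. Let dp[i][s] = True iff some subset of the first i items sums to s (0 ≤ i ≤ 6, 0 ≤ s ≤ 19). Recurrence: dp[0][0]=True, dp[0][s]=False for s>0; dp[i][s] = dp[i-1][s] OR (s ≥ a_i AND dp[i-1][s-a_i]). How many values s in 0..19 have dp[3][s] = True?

i\s   0   1   2   3   4   5   6   7   8   9  10  11  12  13  14  15  16  17  18  19
  0   T   F   F   F   F   F   F   F   F   F   F   F   F   F   F   F   F   F   F   F
  1   T   F   F   T   F   F   F   F   F   F   F   F   F   F   F   F   F   F   F   F
  2   T   F   F   T   F   F   T   F   F   T   F   F   F   F   F   F   F   F   F   F
  3   T   T   F   T   T   F   T   T   F   T   T   F   F   F   F   F   F   F   F   F
  4   T   T   F   T   T   F   T   T   T   T   T   T   F   T   T   F   T   T   F   F
  5   T   T   F   T   T   T   T   T   T   T   T   T   T   T   T   T   T   T   T   F
  6   T   T   F   T   T   T   T   T   T   T   T   T   T   T   T   T   T   T   T   T

8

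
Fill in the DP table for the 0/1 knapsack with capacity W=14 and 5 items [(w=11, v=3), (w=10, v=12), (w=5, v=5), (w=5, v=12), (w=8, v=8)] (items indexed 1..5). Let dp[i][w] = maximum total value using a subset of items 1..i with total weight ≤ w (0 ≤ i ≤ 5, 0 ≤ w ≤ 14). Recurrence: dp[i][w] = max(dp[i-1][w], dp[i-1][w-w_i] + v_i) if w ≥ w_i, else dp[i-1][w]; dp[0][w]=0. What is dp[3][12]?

12

i\w   0   1   2   3   4   5   6   7   8   9  10  11  12  13  14
  0   0   0   0   0   0   0   0   0   0   0   0   0   0   0   0
  1   0   0   0   0   0   0   0   0   0   0   0   3   3   3   3
  2   0   0   0   0   0   0   0   0   0   0  12  12  12  12  12
  3   0   0   0   0   0   5   5   5   5   5  12  12  12  12  12
  4   0   0   0   0   0  12  12  12  12  12  17  17  17  17  17
  5   0   0   0   0   0  12  12  12  12  12  17  17  17  20  20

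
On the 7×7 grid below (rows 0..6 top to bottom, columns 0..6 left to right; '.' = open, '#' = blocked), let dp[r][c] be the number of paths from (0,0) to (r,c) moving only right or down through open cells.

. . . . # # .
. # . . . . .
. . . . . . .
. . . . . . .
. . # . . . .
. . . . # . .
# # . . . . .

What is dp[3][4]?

r\c   0   1   2   3   4   5   6
  0   1   1   1   1   0   0   0
  1   1   0   1   2   2   2   2
  2   1   1   2   4   6   8  10
  3   1   2   4   8  14  22  32
  4   1   3   0   8  22  44  76
  5   1   4   4  12   0  44 120
  6   0   0   4  16  16  60 180

14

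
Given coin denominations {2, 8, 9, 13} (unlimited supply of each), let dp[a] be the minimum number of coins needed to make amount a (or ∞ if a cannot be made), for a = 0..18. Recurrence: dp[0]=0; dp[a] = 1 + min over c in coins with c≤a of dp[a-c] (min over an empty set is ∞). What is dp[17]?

2

 a  0  1  2  3  4  5  6  7  8  9 10 11 12 13 14 15 16 17 18
dp  0  -  1  -  2  -  3  -  1  1  2  2  3  1  4  2  2  2  2
(- denotes ∞ / unreachable)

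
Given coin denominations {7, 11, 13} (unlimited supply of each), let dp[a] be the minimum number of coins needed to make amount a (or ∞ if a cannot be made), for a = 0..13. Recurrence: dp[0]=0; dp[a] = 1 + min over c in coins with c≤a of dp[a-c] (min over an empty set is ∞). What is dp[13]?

1

 a  0  1  2  3  4  5  6  7  8  9 10 11 12 13
dp  0  -  -  -  -  -  -  1  -  -  -  1  -  1
(- denotes ∞ / unreachable)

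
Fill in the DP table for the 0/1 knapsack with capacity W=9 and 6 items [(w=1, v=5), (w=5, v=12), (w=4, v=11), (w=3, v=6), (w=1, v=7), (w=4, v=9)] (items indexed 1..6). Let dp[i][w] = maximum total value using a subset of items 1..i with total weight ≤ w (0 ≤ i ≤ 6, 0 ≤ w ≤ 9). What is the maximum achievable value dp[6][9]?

29

i\w   0   1   2   3   4   5   6   7   8   9
  0   0   0   0   0   0   0   0   0   0   0
  1   0   5   5   5   5   5   5   5   5   5
  2   0   5   5   5   5  12  17  17  17  17
  3   0   5   5   5  11  16  17  17  17  23
  4   0   5   5   6  11  16  17  17  22  23
  5   0   7  12  12  13  18  23  24  24  29
  6   0   7  12  12  13  18  23  24  24  29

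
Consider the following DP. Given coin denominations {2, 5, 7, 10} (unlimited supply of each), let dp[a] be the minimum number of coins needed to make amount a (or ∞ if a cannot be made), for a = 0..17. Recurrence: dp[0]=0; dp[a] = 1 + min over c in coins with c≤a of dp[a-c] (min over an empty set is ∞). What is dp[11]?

3

 a  0  1  2  3  4  5  6  7  8  9 10 11 12 13 14 15 16 17
dp  0  -  1  -  2  1  3  1  4  2  1  3  2  4  2  2  3  2
(- denotes ∞ / unreachable)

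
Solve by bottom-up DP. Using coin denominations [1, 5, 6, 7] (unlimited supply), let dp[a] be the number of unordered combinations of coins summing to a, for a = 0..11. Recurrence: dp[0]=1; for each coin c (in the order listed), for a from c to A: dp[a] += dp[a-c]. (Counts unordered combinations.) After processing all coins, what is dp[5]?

2

after  coin     0     1     2     3     4     5     6     7     8     9    10    11
          1     1     1     1     1     1     1     1     1     1     1     1     1
          5     1     1     1     1     1     2     2     2     2     2     3     3
          6     1     1     1     1     1     2     3     3     3     3     4     5
          7     1     1     1     1     1     2     3     4     4     4     5     6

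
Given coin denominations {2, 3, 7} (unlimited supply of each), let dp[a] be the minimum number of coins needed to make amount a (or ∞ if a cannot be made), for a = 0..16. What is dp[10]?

2

 a  0  1  2  3  4  5  6  7  8  9 10 11 12 13 14 15 16
dp  0  -  1  1  2  2  2  1  3  2  2  3  3  3  2  4  3
(- denotes ∞ / unreachable)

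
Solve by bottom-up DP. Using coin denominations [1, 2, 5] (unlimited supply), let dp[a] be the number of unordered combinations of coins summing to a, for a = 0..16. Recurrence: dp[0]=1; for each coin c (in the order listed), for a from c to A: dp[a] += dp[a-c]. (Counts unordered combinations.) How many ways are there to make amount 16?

20

after  coin     0     1     2     3     4     5     6     7     8     9    10    11    12    13    14    15    16
          1     1     1     1     1     1     1     1     1     1     1     1     1     1     1     1     1     1
          2     1     1     2     2     3     3     4     4     5     5     6     6     7     7     8     8     9
          5     1     1     2     2     3     4     5     6     7     8    10    11    13    14    16    18    20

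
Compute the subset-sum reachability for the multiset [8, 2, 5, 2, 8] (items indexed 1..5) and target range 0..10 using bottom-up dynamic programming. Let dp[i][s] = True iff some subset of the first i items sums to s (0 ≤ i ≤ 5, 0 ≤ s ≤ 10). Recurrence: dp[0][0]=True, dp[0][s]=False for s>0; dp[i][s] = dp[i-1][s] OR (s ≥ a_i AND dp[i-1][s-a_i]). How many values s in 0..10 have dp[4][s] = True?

i\s   0   1   2   3   4   5   6   7   8   9  10
  0   T   F   F   F   F   F   F   F   F   F   F
  1   T   F   F   F   F   F   F   F   T   F   F
  2   T   F   T   F   F   F   F   F   T   F   T
  3   T   F   T   F   F   T   F   T   T   F   T
  4   T   F   T   F   T   T   F   T   T   T   T
  5   T   F   T   F   T   T   F   T   T   T   T

8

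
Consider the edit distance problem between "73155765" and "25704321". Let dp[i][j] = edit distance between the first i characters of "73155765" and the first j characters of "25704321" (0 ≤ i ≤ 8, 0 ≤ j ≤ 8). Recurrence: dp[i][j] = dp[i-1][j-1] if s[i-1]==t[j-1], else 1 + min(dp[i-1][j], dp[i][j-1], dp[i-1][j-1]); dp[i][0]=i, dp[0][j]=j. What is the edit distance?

8

   ''  2  5  7  0  4  3  2  1
''  0  1  2  3  4  5  6  7  8
 7  1  1  2  2  3  4  5  6  7
 3  2  2  2  3  3  4  4  5  6
 1  3  3  3  3  4  4  5  5  5
 5  4  4  3  4  4  5  5  6  6
 5  5  5  4  4  5  5  6  6  7
 7  6  6  5  4  5  6  6  7  7
 6  7  7  6  5  5  6  7  7  8
 5  8  8  7  6  6  6  7  8  8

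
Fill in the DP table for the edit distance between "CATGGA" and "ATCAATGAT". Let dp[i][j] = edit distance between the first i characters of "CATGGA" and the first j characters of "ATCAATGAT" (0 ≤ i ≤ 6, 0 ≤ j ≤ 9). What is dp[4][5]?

   ''  A  T  C  A  A  T  G  A  T
''  0  1  2  3  4  5  6  7  8  9
 C  1  1  2  2  3  4  5  6  7  8
 A  2  1  2  3  2  3  4  5  6  7
 T  3  2  1  2  3  3  3  4  5  6
 G  4  3  2  2  3  4  4  3  4  5
 G  5  4  3  3  3  4  5  4  4  5
 A  6  5  4  4  3  3  4  5  4  5

4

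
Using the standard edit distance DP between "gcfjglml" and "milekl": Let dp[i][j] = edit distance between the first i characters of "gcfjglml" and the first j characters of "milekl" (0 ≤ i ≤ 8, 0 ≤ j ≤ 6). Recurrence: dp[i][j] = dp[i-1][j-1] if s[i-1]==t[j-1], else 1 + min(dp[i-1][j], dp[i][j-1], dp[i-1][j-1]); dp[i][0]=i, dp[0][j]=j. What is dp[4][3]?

4

   ''  m  i  l  e  k  l
''  0  1  2  3  4  5  6
 g  1  1  2  3  4  5  6
 c  2  2  2  3  4  5  6
 f  3  3  3  3  4  5  6
 j  4  4  4  4  4  5  6
 g  5  5  5  5  5  5  6
 l  6  6  6  5  6  6  5
 m  7  6  7  6  6  7  6
 l  8  7  7  7  7  7  7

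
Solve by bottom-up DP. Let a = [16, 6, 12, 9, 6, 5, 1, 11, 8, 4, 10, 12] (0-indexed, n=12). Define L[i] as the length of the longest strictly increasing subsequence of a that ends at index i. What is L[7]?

3

   i    0    1    2    3    4    5    6    7    8    9   10   11
a[i]   16    6   12    9    6    5    1   11    8    4   10   12
L[i]    1    1    2    2    1    1    1    3    2    2    3    4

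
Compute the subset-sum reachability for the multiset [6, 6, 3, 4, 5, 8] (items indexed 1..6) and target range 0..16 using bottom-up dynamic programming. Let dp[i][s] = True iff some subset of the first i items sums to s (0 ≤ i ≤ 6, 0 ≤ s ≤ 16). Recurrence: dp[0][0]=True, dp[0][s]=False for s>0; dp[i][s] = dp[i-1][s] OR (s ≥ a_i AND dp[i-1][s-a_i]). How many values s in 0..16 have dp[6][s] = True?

i\s   0   1   2   3   4   5   6   7   8   9  10  11  12  13  14  15  16
  0   T   F   F   F   F   F   F   F   F   F   F   F   F   F   F   F   F
  1   T   F   F   F   F   F   T   F   F   F   F   F   F   F   F   F   F
  2   T   F   F   F   F   F   T   F   F   F   F   F   T   F   F   F   F
  3   T   F   F   T   F   F   T   F   F   T   F   F   T   F   F   T   F
  4   T   F   F   T   T   F   T   T   F   T   T   F   T   T   F   T   T
  5   T   F   F   T   T   T   T   T   T   T   T   T   T   T   T   T   T
  6   T   F   F   T   T   T   T   T   T   T   T   T   T   T   T   T   T

15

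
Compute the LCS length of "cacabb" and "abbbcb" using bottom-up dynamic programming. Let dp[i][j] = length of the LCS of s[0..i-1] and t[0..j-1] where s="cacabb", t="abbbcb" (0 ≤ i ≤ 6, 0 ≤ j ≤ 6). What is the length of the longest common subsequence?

3

   ''  a  b  b  b  c  b
''  0  0  0  0  0  0  0
 c  0  0  0  0  0  1  1
 a  0  1  1  1  1  1  1
 c  0  1  1  1  1  2  2
 a  0  1  1  1  1  2  2
 b  0  1  2  2  2  2  3
 b  0  1  2  3  3  3  3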